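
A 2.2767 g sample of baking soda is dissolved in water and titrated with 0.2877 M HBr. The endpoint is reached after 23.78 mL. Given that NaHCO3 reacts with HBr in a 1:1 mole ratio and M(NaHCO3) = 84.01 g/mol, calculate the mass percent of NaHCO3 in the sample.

25.2%

n(HBr) = 0.2877 x 0.02378 = 0.006842 mol.
n(NaHCO3) = 0.006842 / 1 = 0.006842 mol.
mass of NaHCO3 = 0.006842 x 84.01 = 0.5748 g.
% purity = 0.5748 / 2.2767 x 100 = 25.2%.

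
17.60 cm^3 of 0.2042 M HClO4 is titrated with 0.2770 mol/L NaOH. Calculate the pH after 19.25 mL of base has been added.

n(acid) = 0.2042 x 0.01760 = 0.003594 mol; n(NaOH) added = 0.2770 x 0.01925 = 0.005332 mol.
Base is in excess by 0.005332 - 0.003594 = 0.001738 mol in a total volume of 0.03685 L.
[OH^-] = 0.001738/0.03685 = 0.04717 M, so pOH = 1.33 and pH = 14.00 - 1.33 = 12.67.

12.67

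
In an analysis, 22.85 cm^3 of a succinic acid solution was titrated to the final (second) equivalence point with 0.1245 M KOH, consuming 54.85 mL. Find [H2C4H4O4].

n(KOH) = 0.1245 x 0.05485 = 0.006829 mol.
At the final (second) equivalence point, 2 mol OH^- react per mol H2C4H4O4, so n(H2C4H4O4) = 0.006829 / 2 = 0.003414 mol.
[H2C4H4O4] = 0.003414 / 0.02285 L = 0.149 M.

0.149 M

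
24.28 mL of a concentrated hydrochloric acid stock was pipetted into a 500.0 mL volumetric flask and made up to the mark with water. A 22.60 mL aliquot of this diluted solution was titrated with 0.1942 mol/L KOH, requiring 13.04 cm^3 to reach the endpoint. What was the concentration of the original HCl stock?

2.31 M

n(KOH) = 0.1942 x 0.01304 = 0.002532 mol.
n(HCl) in the aliquot = 0.002532 mol.
[diluted HCl] = 0.002532 / 0.02260 = 0.1121 M.
Dilution factor = 500.0/24.28 = 20.59, so [stock] = 0.1121 x 20.59 = 2.31 M.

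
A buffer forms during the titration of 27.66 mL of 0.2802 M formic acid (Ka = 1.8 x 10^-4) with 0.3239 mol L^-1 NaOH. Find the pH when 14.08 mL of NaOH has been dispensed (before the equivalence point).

3.90

Initial n(HCOOH) = 0.2802 x 0.02766 = 0.007750 mol.
n(NaOH) added = 0.3239 x 0.01408 = 0.004561 mol, converting that many moles of HCOOH to HCOO-.
Remaining n(HCOOH) = 0.003190 mol; n(HCOO-) = 0.004561 mol.
By Henderson-Hasselbalch, pH = pKa + log([A^-]/[HA]) = 3.74 + log(0.004561/0.003190) = 3.74 + (+0.16) = 3.90.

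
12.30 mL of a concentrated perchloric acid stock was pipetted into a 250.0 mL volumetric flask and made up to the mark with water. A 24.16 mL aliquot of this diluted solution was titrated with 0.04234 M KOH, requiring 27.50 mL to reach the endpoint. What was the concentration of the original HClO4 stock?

0.980 M

n(KOH) = 0.04234 x 0.02750 = 0.001164 mol.
n(HClO4) in the aliquot = 0.001164 mol.
[diluted HClO4] = 0.001164 / 0.02416 = 0.04819 M.
Dilution factor = 250.0/12.30 = 20.33, so [stock] = 0.04819 x 20.33 = 0.980 M.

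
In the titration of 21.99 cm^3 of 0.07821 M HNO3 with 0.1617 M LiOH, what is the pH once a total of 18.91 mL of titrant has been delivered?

n(acid) = 0.07821 x 0.02199 = 0.001720 mol; n(LiOH) added = 0.1617 x 0.01891 = 0.003058 mol.
Base is in excess by 0.003058 - 0.001720 = 0.001338 mol in a total volume of 0.04090 L.
[OH^-] = 0.001338/0.04090 = 0.03271 M, so pOH = 1.49 and pH = 14.00 - 1.49 = 12.51.

12.51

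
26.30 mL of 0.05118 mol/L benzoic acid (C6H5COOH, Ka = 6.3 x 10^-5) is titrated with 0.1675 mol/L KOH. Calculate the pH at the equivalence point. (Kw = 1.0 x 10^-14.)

n(C6H5COOH) = 0.05118 x 0.02630 = 0.001346 mol; V(KOH) at equivalence = 0.001346/0.1675 = 0.008036 L.
At equivalence all the acid is converted to C6H5COO-; total volume = 0.02630 + 0.008036 = 0.03434 L, so [C6H5COO-] = 0.001346/0.03434 = 0.03920 M.
Kb = Kw/Ka = 1.0e-14 / 6.3 x 10^-5 = 1.59e-10.
[OH^-] = sqrt(Kb x [C6H5COO-]) = sqrt(1.59e-10 x 0.03920) = 2.49e-6 M.
pOH = 5.60, so pH = 14.00 - 5.60 = 8.40.

8.40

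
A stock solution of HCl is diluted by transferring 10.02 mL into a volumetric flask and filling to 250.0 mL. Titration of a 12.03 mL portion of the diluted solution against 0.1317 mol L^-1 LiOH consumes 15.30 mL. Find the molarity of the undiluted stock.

n(LiOH) = 0.1317 x 0.01530 = 0.002015 mol.
n(HCl) in the aliquot = 0.002015 mol.
[diluted HCl] = 0.002015 / 0.01203 = 0.1675 M.
Dilution factor = 250.0/10.02 = 24.95, so [stock] = 0.1675 x 24.95 = 4.18 M.

4.18 M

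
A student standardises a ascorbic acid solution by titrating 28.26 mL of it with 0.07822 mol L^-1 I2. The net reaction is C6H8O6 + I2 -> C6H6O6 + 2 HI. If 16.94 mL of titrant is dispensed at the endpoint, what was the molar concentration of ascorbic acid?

n(I2) = 0.07822 x 0.01694 = 0.001325 mol.
From the balanced equation, 1 mol I2 reacts with 1 mol ascorbic acid, so n(ascorbic acid) = 0.001325 x 1/1 = 0.001325 mol.
[ascorbic acid] = 0.001325 / 0.02826 L = 0.0469 M.

0.0469 M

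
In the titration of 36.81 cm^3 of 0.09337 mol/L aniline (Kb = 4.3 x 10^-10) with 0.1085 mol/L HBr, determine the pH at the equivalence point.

2.97

n(C6H5NH2) = 0.09337 x 0.03681 = 0.003437 mol; V(HBr) at equivalence = 0.003437/0.1085 = 0.03168 L.
At equivalence the base is fully converted to C6H5NH3+; total volume = 0.06849 L, so [C6H5NH3+] = 0.003437/0.06849 = 0.05018 M.
Ka(C6H5NH3+) = Kw/Kb = 1.0e-14 / 4.3 x 10^-10 = 2.33e-5.
[H^+] = sqrt(Ka x [C6H5NH3+]) = sqrt(2.33e-5 x 0.05018) = 0.00108 M.
pH = -log(0.00108) = 2.97.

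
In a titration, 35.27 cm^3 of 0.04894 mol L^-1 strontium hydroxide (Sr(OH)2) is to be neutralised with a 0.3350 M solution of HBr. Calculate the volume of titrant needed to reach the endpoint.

10.3 mL

n(Sr(OH)2) = 0.04894 mol/L x 0.03527 L = 0.001726 mol.
The neutralisation is 1 Sr(OH)2 : 2 HBr, so n(HBr) = 0.001726 x 2/1 = 0.003452 mol.
V(HBr) = 0.003452 / 0.3350 = 0.01031 L = 10.3 mL.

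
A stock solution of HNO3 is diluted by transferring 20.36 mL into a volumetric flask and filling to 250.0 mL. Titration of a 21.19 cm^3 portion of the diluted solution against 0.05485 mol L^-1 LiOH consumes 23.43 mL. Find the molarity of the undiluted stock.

0.745 M

n(LiOH) = 0.05485 x 0.02343 = 0.001285 mol.
n(HNO3) in the aliquot = 0.001285 mol.
[diluted HNO3] = 0.001285 / 0.02119 = 0.06065 M.
Dilution factor = 250.0/20.36 = 12.28, so [stock] = 0.06065 x 12.28 = 0.745 M.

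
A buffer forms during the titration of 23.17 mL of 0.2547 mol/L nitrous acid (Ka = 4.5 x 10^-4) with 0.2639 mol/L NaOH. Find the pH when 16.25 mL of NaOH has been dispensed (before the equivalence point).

Initial n(HNO2) = 0.2547 x 0.02317 = 0.005901 mol.
n(NaOH) added = 0.2639 x 0.01625 = 0.004288 mol, converting that many moles of HNO2 to NO2-.
Remaining n(HNO2) = 0.001613 mol; n(NO2-) = 0.004288 mol.
By Henderson-Hasselbalch, pH = pKa + log([A^-]/[HA]) = 3.35 + log(0.004288/0.001613) = 3.35 + (+0.42) = 3.77.

3.77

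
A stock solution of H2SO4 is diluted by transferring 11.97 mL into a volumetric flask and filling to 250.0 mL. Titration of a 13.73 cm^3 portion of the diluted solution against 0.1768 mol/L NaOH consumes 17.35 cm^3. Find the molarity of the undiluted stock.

2.33 M

n(NaOH) = 0.1768 x 0.01735 = 0.003067 mol.
n(H2SO4) in the aliquot = 0.003067 x 1/2 = 0.001534 mol.
[diluted H2SO4] = 0.001534 / 0.01373 = 0.1117 M.
Dilution factor = 250.0/11.97 = 20.89, so [stock] = 0.1117 x 20.89 = 2.33 M.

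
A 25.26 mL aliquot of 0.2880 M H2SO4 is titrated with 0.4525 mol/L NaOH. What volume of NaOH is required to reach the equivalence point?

32.2 mL

n(H2SO4) = 0.2880 mol/L x 0.02526 L = 0.007275 mol.
The neutralisation is 1 H2SO4 : 2 NaOH, so n(NaOH) = 0.007275 x 2/1 = 0.01455 mol.
V(NaOH) = 0.01455 / 0.4525 = 0.03215 L = 32.2 mL.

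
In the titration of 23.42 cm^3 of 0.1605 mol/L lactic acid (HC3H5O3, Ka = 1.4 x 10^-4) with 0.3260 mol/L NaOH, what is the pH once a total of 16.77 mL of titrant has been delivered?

12.63

n(acid) = 0.1605 x 0.02342 = 0.003759 mol; n(NaOH) added = 0.3260 x 0.01677 = 0.005467 mol.
Base is in excess by 0.005467 - 0.003759 = 0.001708 mol in a total volume of 0.04019 L.
[OH^-] = 0.001708/0.04019 = 0.04250 M, so pOH = 1.37 and pH = 14.00 - 1.37 = 12.63.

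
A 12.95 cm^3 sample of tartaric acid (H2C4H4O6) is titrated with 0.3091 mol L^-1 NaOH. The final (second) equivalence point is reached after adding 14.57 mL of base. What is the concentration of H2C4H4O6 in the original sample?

n(NaOH) = 0.3091 x 0.01457 = 0.004504 mol.
At the final (second) equivalence point, 2 mol OH^- react per mol H2C4H4O6, so n(H2C4H4O6) = 0.004504 / 2 = 0.002252 mol.
[H2C4H4O6] = 0.002252 / 0.01295 L = 0.174 M.

0.174 M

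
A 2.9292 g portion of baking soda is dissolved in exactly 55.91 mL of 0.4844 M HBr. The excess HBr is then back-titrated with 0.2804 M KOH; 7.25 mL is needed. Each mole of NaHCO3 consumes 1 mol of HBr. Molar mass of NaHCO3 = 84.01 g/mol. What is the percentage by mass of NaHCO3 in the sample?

71.8%

Total n(HBr) added = 0.4844 x 0.05591 = 0.02708 mol.
n(KOH) used = 0.2804 x 0.007250 = 0.002033 mol, which equals the excess n(HBr).
So n(HBr) consumed by the sample = 0.02708 - 0.002033 = 0.02505 mol.
n(NaHCO3) = 0.02505 / 1 = 0.02505 mol.
mass NaHCO3 = 0.02505 x 84.01 = 2.104 g, so %NaHCO3 = 2.104/2.9292 x 100 = 71.8%.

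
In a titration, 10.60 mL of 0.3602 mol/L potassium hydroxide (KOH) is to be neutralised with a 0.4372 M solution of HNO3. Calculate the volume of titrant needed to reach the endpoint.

n(KOH) = 0.3602 mol/L x 0.01060 L = 0.003818 mol.
At equivalence n(HNO3) = n(KOH) = 0.003818 mol.
V(HNO3) = 0.003818 / 0.4372 = 0.008733 L = 8.73 mL.

8.73 mL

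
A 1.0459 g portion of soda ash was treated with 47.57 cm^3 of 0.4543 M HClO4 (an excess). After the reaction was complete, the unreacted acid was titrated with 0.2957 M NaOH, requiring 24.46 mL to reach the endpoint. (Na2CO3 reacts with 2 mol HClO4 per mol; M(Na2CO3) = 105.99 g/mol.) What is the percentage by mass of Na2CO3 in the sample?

Total n(HClO4) added = 0.4543 x 0.04757 = 0.02161 mol.
n(NaOH) used = 0.2957 x 0.02446 = 0.007233 mol, which equals the excess n(HClO4).
So n(HClO4) consumed by the sample = 0.02161 - 0.007233 = 0.01438 mol.
n(Na2CO3) = 0.01438 / 2 = 0.007189 mol.
mass Na2CO3 = 0.007189 x 105.99 = 0.7620 g, so %Na2CO3 = 0.7620/1.0459 x 100 = 72.9%.

72.9%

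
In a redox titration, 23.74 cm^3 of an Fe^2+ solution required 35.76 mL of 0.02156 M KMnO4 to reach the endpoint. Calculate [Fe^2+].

n(KMnO4) = 0.02156 x 0.03576 = 0.0007710 mol.
From the balanced equation, 1 mol KMnO4 reacts with 5 mol Fe^2+, so n(Fe^2+) = 0.0007710 x 5/1 = 0.003855 mol.
[Fe^2+] = 0.003855 / 0.02374 L = 0.162 M.

0.162 M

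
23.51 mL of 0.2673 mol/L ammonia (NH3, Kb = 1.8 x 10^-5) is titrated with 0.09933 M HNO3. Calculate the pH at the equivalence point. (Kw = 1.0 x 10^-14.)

n(NH3) = 0.2673 x 0.02351 = 0.006284 mol; V(HNO3) at equivalence = 0.006284/0.09933 = 0.06327 L.
At equivalence the base is fully converted to NH4+; total volume = 0.08678 L, so [NH4+] = 0.006284/0.08678 = 0.07242 M.
Ka(NH4+) = Kw/Kb = 1.0e-14 / 1.8 x 10^-5 = 5.56e-10.
[H^+] = sqrt(Ka x [NH4+]) = sqrt(5.56e-10 x 0.07242) = 6.34e-6 M.
pH = -log(6.34e-6) = 5.20.

5.20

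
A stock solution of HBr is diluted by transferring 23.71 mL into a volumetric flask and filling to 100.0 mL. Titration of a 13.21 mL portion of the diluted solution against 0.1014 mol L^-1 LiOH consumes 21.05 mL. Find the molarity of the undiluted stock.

n(LiOH) = 0.1014 x 0.02105 = 0.002134 mol.
n(HBr) in the aliquot = 0.002134 mol.
[diluted HBr] = 0.002134 / 0.01321 = 0.1616 M.
Dilution factor = 100.0/23.71 = 4.218, so [stock] = 0.1616 x 4.218 = 0.681 M.

0.681 M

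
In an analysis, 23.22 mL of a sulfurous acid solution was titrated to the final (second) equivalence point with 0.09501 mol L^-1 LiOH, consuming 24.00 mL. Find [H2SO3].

n(LiOH) = 0.09501 x 0.02400 = 0.002280 mol.
At the final (second) equivalence point, 2 mol OH^- react per mol H2SO3, so n(H2SO3) = 0.002280 / 2 = 0.001140 mol.
[H2SO3] = 0.001140 / 0.02322 L = 0.0491 M.

0.0491 M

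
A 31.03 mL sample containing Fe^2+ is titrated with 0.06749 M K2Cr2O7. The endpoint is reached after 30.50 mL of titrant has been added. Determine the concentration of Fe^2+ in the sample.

n(K2Cr2O7) = 0.06749 x 0.03050 = 0.002058 mol.
From the balanced equation, 1 mol K2Cr2O7 reacts with 6 mol Fe^2+, so n(Fe^2+) = 0.002058 x 6/1 = 0.01235 mol.
[Fe^2+] = 0.01235 / 0.03103 L = 0.398 M.

0.398 M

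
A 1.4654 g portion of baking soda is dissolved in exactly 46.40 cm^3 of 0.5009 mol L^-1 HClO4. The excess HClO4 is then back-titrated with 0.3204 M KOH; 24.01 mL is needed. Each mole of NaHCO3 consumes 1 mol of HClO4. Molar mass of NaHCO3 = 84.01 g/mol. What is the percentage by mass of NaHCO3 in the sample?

Total n(HClO4) added = 0.5009 x 0.04640 = 0.02324 mol.
n(KOH) used = 0.3204 x 0.02401 = 0.007693 mol, which equals the excess n(HClO4).
So n(HClO4) consumed by the sample = 0.02324 - 0.007693 = 0.01555 mol.
n(NaHCO3) = 0.01555 / 1 = 0.01555 mol.
mass NaHCO3 = 0.01555 x 84.01 = 1.306 g, so %NaHCO3 = 1.306/1.4654 x 100 = 89.1%.

89.1%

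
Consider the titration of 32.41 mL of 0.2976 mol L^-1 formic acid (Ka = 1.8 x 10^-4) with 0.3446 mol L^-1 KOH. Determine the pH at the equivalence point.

n(HCOOH) = 0.2976 x 0.03241 = 0.009645 mol; V(KOH) at equivalence = 0.009645/0.3446 = 0.02799 L.
At equivalence all the acid is converted to HCOO-; total volume = 0.03241 + 0.02799 = 0.06040 L, so [HCOO-] = 0.009645/0.06040 = 0.1597 M.
Kb = Kw/Ka = 1.0e-14 / 1.8 x 10^-4 = 5.56e-11.
[OH^-] = sqrt(Kb x [HCOO-]) = sqrt(5.56e-11 x 0.1597) = 2.98e-6 M.
pOH = 5.53, so pH = 14.00 - 5.53 = 8.47.

8.47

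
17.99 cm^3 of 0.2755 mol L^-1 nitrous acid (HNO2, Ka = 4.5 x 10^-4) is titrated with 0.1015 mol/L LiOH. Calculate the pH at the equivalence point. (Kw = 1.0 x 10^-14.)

8.11

n(HNO2) = 0.2755 x 0.01799 = 0.004956 mol; V(LiOH) at equivalence = 0.004956/0.1015 = 0.04883 L.
At equivalence all the acid is converted to NO2-; total volume = 0.01799 + 0.04883 = 0.06682 L, so [NO2-] = 0.004956/0.06682 = 0.07417 M.
Kb = Kw/Ka = 1.0e-14 / 4.5 x 10^-4 = 2.22e-11.
[OH^-] = sqrt(Kb x [NO2-]) = sqrt(2.22e-11 x 0.07417) = 1.28e-6 M.
pOH = 5.89, so pH = 14.00 - 5.89 = 8.11.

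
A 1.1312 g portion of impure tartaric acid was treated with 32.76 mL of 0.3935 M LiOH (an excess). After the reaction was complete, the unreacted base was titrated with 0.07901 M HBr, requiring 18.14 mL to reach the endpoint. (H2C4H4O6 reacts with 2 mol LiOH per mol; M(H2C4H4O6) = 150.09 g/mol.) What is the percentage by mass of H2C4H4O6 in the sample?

76.0%

Total n(LiOH) added = 0.3935 x 0.03276 = 0.01289 mol.
n(HBr) used = 0.07901 x 0.01814 = 0.001433 mol, which equals the excess n(LiOH).
So n(LiOH) consumed by the sample = 0.01289 - 0.001433 = 0.01146 mol.
n(H2C4H4O6) = 0.01146 / 2 = 0.005729 mol.
mass H2C4H4O6 = 0.005729 x 150.09 = 0.8599 g, so %H2C4H4O6 = 0.8599/1.1312 x 100 = 76.0%.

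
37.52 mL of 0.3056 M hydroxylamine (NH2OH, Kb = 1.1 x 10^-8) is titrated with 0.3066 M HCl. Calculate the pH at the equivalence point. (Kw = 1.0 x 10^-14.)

n(NH2OH) = 0.3056 x 0.03752 = 0.01147 mol; V(HCl) at equivalence = 0.01147/0.3066 = 0.03740 L.
At equivalence the base is fully converted to NH3OH+; total volume = 0.07492 L, so [NH3OH+] = 0.01147/0.07492 = 0.1530 M.
Ka(NH3OH+) = Kw/Kb = 1.0e-14 / 1.1 x 10^-8 = 9.09e-7.
[H^+] = sqrt(Ka x [NH3OH+]) = sqrt(9.09e-7 x 0.1530) = 0.000373 M.
pH = -log(0.000373) = 3.43.

3.43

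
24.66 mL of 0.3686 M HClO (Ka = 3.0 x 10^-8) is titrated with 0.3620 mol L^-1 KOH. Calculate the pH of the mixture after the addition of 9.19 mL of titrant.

7.28

Initial n(HClO) = 0.3686 x 0.02466 = 0.009090 mol.
n(KOH) added = 0.3620 x 0.009190 = 0.003327 mol, converting that many moles of HClO to ClO-.
Remaining n(HClO) = 0.005763 mol; n(ClO-) = 0.003327 mol.
By Henderson-Hasselbalch, pH = pKa + log([A^-]/[HA]) = 7.52 + log(0.003327/0.005763) = 7.52 + (-0.24) = 7.28.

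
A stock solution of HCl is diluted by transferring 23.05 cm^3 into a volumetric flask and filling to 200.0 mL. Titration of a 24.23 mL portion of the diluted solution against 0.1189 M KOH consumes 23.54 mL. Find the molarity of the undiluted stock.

n(KOH) = 0.1189 x 0.02354 = 0.002799 mol.
n(HCl) in the aliquot = 0.002799 mol.
[diluted HCl] = 0.002799 / 0.02423 = 0.1155 M.
Dilution factor = 200.0/23.05 = 8.677, so [stock] = 0.1155 x 8.677 = 1.00 M.

1.00 M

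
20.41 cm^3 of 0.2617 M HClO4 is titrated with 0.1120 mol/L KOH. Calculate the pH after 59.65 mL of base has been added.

12.22

n(acid) = 0.2617 x 0.02041 = 0.005341 mol; n(KOH) added = 0.1120 x 0.05965 = 0.006681 mol.
Base is in excess by 0.006681 - 0.005341 = 0.001340 mol in a total volume of 0.08006 L.
[OH^-] = 0.001340/0.08006 = 0.01673 M, so pOH = 1.78 and pH = 14.00 - 1.78 = 12.22.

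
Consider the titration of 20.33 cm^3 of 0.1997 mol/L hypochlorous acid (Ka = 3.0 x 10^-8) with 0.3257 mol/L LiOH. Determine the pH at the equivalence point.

n(HClO) = 0.1997 x 0.02033 = 0.004060 mol; V(LiOH) at equivalence = 0.004060/0.3257 = 0.01247 L.
At equivalence all the acid is converted to ClO-; total volume = 0.02033 + 0.01247 = 0.03280 L, so [ClO-] = 0.004060/0.03280 = 0.1238 M.
Kb = Kw/Ka = 1.0e-14 / 3.0 x 10^-8 = 3.33e-7.
[OH^-] = sqrt(Kb x [ClO-]) = sqrt(3.33e-7 x 0.1238) = 0.000203 M.
pOH = 3.69, so pH = 14.00 - 3.69 = 10.31.

10.31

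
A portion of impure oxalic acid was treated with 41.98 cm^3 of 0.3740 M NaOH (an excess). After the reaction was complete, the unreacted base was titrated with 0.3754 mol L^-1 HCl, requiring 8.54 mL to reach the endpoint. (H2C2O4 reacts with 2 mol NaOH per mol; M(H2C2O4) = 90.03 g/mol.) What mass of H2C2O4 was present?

0.562 g

Total n(NaOH) added = 0.3740 x 0.04198 = 0.01570 mol.
n(HCl) used = 0.3754 x 0.008540 = 0.003206 mol, which equals the excess n(NaOH).
So n(NaOH) consumed by the sample = 0.01570 - 0.003206 = 0.01249 mol.
n(H2C2O4) = 0.01249 / 2 = 0.006247 mol.
mass = 0.006247 mol x 90.03 g/mol = 0.562 g.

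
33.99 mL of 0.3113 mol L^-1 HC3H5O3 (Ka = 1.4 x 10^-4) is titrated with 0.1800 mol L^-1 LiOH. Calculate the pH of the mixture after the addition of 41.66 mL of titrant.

Initial n(HC3H5O3) = 0.3113 x 0.03399 = 0.01058 mol.
n(LiOH) added = 0.1800 x 0.04166 = 0.007499 mol, converting that many moles of HC3H5O3 to C3H5O3-.
Remaining n(HC3H5O3) = 0.003082 mol; n(C3H5O3-) = 0.007499 mol.
By Henderson-Hasselbalch, pH = pKa + log([A^-]/[HA]) = 3.85 + log(0.007499/0.003082) = 3.85 + (+0.39) = 4.24.

4.24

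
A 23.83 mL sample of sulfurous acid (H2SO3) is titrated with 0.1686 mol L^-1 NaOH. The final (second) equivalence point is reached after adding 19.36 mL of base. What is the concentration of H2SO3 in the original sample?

n(NaOH) = 0.1686 x 0.01936 = 0.003264 mol.
At the final (second) equivalence point, 2 mol OH^- react per mol H2SO3, so n(H2SO3) = 0.003264 / 2 = 0.001632 mol.
[H2SO3] = 0.001632 / 0.02383 L = 0.0685 M.

0.0685 M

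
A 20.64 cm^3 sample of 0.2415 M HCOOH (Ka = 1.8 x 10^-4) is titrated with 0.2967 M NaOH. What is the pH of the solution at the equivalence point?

n(HCOOH) = 0.2415 x 0.02064 = 0.004985 mol; V(NaOH) at equivalence = 0.004985/0.2967 = 0.01680 L.
At equivalence all the acid is converted to HCOO-; total volume = 0.02064 + 0.01680 = 0.03744 L, so [HCOO-] = 0.004985/0.03744 = 0.1331 M.
Kb = Kw/Ka = 1.0e-14 / 1.8 x 10^-4 = 5.56e-11.
[OH^-] = sqrt(Kb x [HCOO-]) = sqrt(5.56e-11 x 0.1331) = 2.72e-6 M.
pOH = 5.57, so pH = 14.00 - 5.57 = 8.43.

8.43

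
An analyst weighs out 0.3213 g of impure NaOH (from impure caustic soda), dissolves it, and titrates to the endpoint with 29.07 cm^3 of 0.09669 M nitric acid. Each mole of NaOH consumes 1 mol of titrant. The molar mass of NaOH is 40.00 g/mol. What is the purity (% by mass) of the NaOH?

35.0%

n(HNO3) = 0.09669 x 0.02907 = 0.002811 mol.
n(NaOH) = 0.002811 / 1 = 0.002811 mol.
mass of NaOH = 0.002811 x 40.00 = 0.1124 g.
% purity = 0.1124 / 0.3213 x 100 = 35.0%.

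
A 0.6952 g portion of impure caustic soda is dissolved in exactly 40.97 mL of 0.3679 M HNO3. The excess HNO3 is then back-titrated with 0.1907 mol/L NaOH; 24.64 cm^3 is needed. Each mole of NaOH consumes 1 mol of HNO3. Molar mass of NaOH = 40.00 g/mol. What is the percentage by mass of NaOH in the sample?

Total n(HNO3) added = 0.3679 x 0.04097 = 0.01507 mol.
n(NaOH) used = 0.1907 x 0.02464 = 0.004699 mol, which equals the excess n(HNO3).
So n(HNO3) consumed by the sample = 0.01507 - 0.004699 = 0.01037 mol.
n(NaOH) = 0.01037 / 1 = 0.01037 mol.
mass NaOH = 0.01037 x 40.00 = 0.4150 g, so %NaOH = 0.4150/0.6952 x 100 = 59.7%.

59.7%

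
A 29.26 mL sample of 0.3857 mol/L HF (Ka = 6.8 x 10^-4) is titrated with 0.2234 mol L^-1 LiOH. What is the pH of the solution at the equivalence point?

n(HF) = 0.3857 x 0.02926 = 0.01129 mol; V(LiOH) at equivalence = 0.01129/0.2234 = 0.05052 L.
At equivalence all the acid is converted to F-; total volume = 0.02926 + 0.05052 = 0.07978 L, so [F-] = 0.01129/0.07978 = 0.1415 M.
Kb = Kw/Ka = 1.0e-14 / 6.8 x 10^-4 = 1.47e-11.
[OH^-] = sqrt(Kb x [F-]) = sqrt(1.47e-11 x 0.1415) = 1.44e-6 M.
pOH = 5.84, so pH = 14.00 - 5.84 = 8.16.

8.16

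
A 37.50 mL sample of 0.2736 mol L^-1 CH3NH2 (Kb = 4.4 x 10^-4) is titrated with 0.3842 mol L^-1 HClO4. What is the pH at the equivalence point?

n(CH3NH2) = 0.2736 x 0.03750 = 0.01026 mol; V(HClO4) at equivalence = 0.01026/0.3842 = 0.02670 L.
At equivalence the base is fully converted to CH3NH3+; total volume = 0.06420 L, so [CH3NH3+] = 0.01026/0.06420 = 0.1598 M.
Ka(CH3NH3+) = Kw/Kb = 1.0e-14 / 4.4 x 10^-4 = 2.27e-11.
[H^+] = sqrt(Ka x [CH3NH3+]) = sqrt(2.27e-11 x 0.1598) = 1.91e-6 M.
pH = -log(1.91e-6) = 5.72.

5.72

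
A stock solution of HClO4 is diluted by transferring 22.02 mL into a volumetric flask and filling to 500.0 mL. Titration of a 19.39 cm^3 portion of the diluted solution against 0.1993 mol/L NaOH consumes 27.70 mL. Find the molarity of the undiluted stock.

6.46 M

n(NaOH) = 0.1993 x 0.02770 = 0.005521 mol.
n(HClO4) in the aliquot = 0.005521 mol.
[diluted HClO4] = 0.005521 / 0.01939 = 0.2847 M.
Dilution factor = 500.0/22.02 = 22.71, so [stock] = 0.2847 x 22.71 = 6.46 M.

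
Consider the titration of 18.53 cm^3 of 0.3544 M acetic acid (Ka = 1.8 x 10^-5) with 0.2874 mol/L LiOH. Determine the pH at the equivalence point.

8.97

n(CH3COOH) = 0.3544 x 0.01853 = 0.006567 mol; V(LiOH) at equivalence = 0.006567/0.2874 = 0.02285 L.
At equivalence all the acid is converted to CH3COO-; total volume = 0.01853 + 0.02285 = 0.04138 L, so [CH3COO-] = 0.006567/0.04138 = 0.1587 M.
Kb = Kw/Ka = 1.0e-14 / 1.8 x 10^-5 = 5.56e-10.
[OH^-] = sqrt(Kb x [CH3COO-]) = sqrt(5.56e-10 x 0.1587) = 9.39e-6 M.
pOH = 5.03, so pH = 14.00 - 5.03 = 8.97.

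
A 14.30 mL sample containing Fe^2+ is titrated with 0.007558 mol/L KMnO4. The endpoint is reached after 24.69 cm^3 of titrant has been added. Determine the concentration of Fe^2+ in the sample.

0.0652 M

n(KMnO4) = 0.007558 x 0.02469 = 0.0001866 mol.
From the balanced equation, 1 mol KMnO4 reacts with 5 mol Fe^2+, so n(Fe^2+) = 0.0001866 x 5/1 = 0.0009330 mol.
[Fe^2+] = 0.0009330 / 0.01430 L = 0.0652 M.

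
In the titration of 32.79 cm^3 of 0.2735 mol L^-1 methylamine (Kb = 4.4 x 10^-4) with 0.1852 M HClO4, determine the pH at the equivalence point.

5.80

n(CH3NH2) = 0.2735 x 0.03279 = 0.008968 mol; V(HClO4) at equivalence = 0.008968/0.1852 = 0.04842 L.
At equivalence the base is fully converted to CH3NH3+; total volume = 0.08121 L, so [CH3NH3+] = 0.008968/0.08121 = 0.1104 M.
Ka(CH3NH3+) = Kw/Kb = 1.0e-14 / 4.4 x 10^-4 = 2.27e-11.
[H^+] = sqrt(Ka x [CH3NH3+]) = sqrt(2.27e-11 x 0.1104) = 1.58e-6 M.
pH = -log(1.58e-6) = 5.80.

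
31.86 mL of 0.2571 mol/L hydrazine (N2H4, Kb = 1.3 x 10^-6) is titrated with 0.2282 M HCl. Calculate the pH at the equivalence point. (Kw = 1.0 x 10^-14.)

4.52

n(N2H4) = 0.2571 x 0.03186 = 0.008191 mol; V(HCl) at equivalence = 0.008191/0.2282 = 0.03589 L.
At equivalence the base is fully converted to N2H5+; total volume = 0.06775 L, so [N2H5+] = 0.008191/0.06775 = 0.1209 M.
Ka(N2H5+) = Kw/Kb = 1.0e-14 / 1.3 x 10^-6 = 7.69e-9.
[H^+] = sqrt(Ka x [N2H5+]) = sqrt(7.69e-9 x 0.1209) = 3.05e-5 M.
pH = -log(3.05e-5) = 4.52.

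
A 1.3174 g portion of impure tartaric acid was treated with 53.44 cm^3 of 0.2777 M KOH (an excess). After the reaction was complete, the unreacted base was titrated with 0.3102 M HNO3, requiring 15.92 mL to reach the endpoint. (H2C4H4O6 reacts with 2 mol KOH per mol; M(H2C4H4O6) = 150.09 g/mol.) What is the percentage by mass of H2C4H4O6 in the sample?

Total n(KOH) added = 0.2777 x 0.05344 = 0.01484 mol.
n(HNO3) used = 0.3102 x 0.01592 = 0.004938 mol, which equals the excess n(KOH).
So n(KOH) consumed by the sample = 0.01484 - 0.004938 = 0.009902 mol.
n(H2C4H4O6) = 0.009902 / 2 = 0.004951 mol.
mass H2C4H4O6 = 0.004951 x 150.09 = 0.7431 g, so %H2C4H4O6 = 0.7431/1.3174 x 100 = 56.4%.

56.4%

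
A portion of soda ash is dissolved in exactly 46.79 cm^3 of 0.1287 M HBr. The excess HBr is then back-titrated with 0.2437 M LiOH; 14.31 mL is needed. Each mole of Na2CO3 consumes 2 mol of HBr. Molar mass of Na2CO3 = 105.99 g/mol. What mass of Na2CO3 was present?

Total n(HBr) added = 0.1287 x 0.04679 = 0.006022 mol.
n(LiOH) used = 0.2437 x 0.01431 = 0.003487 mol, which equals the excess n(HBr).
So n(HBr) consumed by the sample = 0.006022 - 0.003487 = 0.002535 mol.
n(Na2CO3) = 0.002535 / 2 = 0.001267 mol.
mass = 0.001267 mol x 105.99 g/mol = 0.134 g.

0.134 g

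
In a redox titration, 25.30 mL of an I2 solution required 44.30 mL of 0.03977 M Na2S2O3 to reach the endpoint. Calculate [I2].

0.0348 M

n(Na2S2O3) = 0.03977 x 0.04430 = 0.001762 mol.
From the balanced equation, 2 mol Na2S2O3 reacts with 1 mol I2, so n(I2) = 0.001762 x 1/2 = 0.0008809 mol.
[I2] = 0.0008809 / 0.02530 L = 0.0348 M.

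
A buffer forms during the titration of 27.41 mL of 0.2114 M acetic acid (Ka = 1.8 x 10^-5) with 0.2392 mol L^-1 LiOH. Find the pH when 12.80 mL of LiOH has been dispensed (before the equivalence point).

Initial n(CH3COOH) = 0.2114 x 0.02741 = 0.005794 mol.
n(LiOH) added = 0.2392 x 0.01280 = 0.003062 mol, converting that many moles of CH3COOH to CH3COO-.
Remaining n(CH3COOH) = 0.002733 mol; n(CH3COO-) = 0.003062 mol.
By Henderson-Hasselbalch, pH = pKa + log([A^-]/[HA]) = 4.74 + log(0.003062/0.002733) = 4.74 + (+0.05) = 4.79.

4.79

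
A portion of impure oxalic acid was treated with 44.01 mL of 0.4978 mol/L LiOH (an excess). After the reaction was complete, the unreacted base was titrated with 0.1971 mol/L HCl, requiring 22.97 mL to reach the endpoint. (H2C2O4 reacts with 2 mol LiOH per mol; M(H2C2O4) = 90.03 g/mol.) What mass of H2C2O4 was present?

0.782 g

Total n(LiOH) added = 0.4978 x 0.04401 = 0.02191 mol.
n(HCl) used = 0.1971 x 0.02297 = 0.004527 mol, which equals the excess n(LiOH).
So n(LiOH) consumed by the sample = 0.02191 - 0.004527 = 0.01738 mol.
n(H2C2O4) = 0.01738 / 2 = 0.008690 mol.
mass = 0.008690 mol x 90.03 g/mol = 0.782 g.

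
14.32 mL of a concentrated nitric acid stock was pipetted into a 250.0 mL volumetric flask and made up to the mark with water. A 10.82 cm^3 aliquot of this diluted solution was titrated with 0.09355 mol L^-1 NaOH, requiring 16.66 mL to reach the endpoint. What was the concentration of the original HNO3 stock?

n(NaOH) = 0.09355 x 0.01666 = 0.001559 mol.
n(HNO3) in the aliquot = 0.001559 mol.
[diluted HNO3] = 0.001559 / 0.01082 = 0.1440 M.
Dilution factor = 250.0/14.32 = 17.46, so [stock] = 0.1440 x 17.46 = 2.51 M.

2.51 M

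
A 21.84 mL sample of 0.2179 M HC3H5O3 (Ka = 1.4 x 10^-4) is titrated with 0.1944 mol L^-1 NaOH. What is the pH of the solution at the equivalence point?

8.43

n(HC3H5O3) = 0.2179 x 0.02184 = 0.004759 mol; V(NaOH) at equivalence = 0.004759/0.1944 = 0.02448 L.
At equivalence all the acid is converted to C3H5O3-; total volume = 0.02184 + 0.02448 = 0.04632 L, so [C3H5O3-] = 0.004759/0.04632 = 0.1027 M.
Kb = Kw/Ka = 1.0e-14 / 1.4 x 10^-4 = 7.14e-11.
[OH^-] = sqrt(Kb x [C3H5O3-]) = sqrt(7.14e-11 x 0.1027) = 2.71e-6 M.
pOH = 5.57, so pH = 14.00 - 5.57 = 8.43.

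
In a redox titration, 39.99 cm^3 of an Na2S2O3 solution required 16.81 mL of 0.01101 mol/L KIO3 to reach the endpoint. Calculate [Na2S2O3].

n(KIO3) = 0.01101 x 0.01681 = 0.0001851 mol.
From the balanced equation, 1 mol KIO3 reacts with 6 mol Na2S2O3, so n(Na2S2O3) = 0.0001851 x 6/1 = 0.001110 mol.
[Na2S2O3] = 0.001110 / 0.03999 L = 0.0278 M.

0.0278 M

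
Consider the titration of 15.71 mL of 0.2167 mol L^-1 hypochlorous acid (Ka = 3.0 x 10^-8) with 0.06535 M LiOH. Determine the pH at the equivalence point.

10.11

n(HClO) = 0.2167 x 0.01571 = 0.003404 mol; V(LiOH) at equivalence = 0.003404/0.06535 = 0.05209 L.
At equivalence all the acid is converted to ClO-; total volume = 0.01571 + 0.05209 = 0.06780 L, so [ClO-] = 0.003404/0.06780 = 0.05021 M.
Kb = Kw/Ka = 1.0e-14 / 3.0 x 10^-8 = 3.33e-7.
[OH^-] = sqrt(Kb x [ClO-]) = sqrt(3.33e-7 x 0.05021) = 0.000129 M.
pOH = 3.89, so pH = 14.00 - 3.89 = 10.11.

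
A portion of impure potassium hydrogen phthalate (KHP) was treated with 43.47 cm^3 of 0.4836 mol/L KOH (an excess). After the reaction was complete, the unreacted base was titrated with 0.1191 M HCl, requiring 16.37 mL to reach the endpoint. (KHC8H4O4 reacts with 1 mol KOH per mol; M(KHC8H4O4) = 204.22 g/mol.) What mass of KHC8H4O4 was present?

3.89 g

Total n(KOH) added = 0.4836 x 0.04347 = 0.02102 mol.
n(HCl) used = 0.1191 x 0.01637 = 0.001950 mol, which equals the excess n(KOH).
So n(KOH) consumed by the sample = 0.02102 - 0.001950 = 0.01907 mol.
n(KHC8H4O4) = 0.01907 / 1 = 0.01907 mol.
mass = 0.01907 mol x 204.22 g/mol = 3.89 g.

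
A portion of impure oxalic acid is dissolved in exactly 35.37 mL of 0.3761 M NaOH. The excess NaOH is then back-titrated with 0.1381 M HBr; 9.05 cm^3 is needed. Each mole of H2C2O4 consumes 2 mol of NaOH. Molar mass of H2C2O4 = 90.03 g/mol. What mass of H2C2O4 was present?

0.543 g

Total n(NaOH) added = 0.3761 x 0.03537 = 0.01330 mol.
n(HBr) used = 0.1381 x 0.009050 = 0.001250 mol, which equals the excess n(NaOH).
So n(NaOH) consumed by the sample = 0.01330 - 0.001250 = 0.01205 mol.
n(H2C2O4) = 0.01205 / 2 = 0.006026 mol.
mass = 0.006026 mol x 90.03 g/mol = 0.543 g.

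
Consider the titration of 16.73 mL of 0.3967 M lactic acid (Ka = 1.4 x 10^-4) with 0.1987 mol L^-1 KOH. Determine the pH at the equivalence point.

n(HC3H5O3) = 0.3967 x 0.01673 = 0.006637 mol; V(KOH) at equivalence = 0.006637/0.1987 = 0.03340 L.
At equivalence all the acid is converted to C3H5O3-; total volume = 0.01673 + 0.03340 = 0.05013 L, so [C3H5O3-] = 0.006637/0.05013 = 0.1324 M.
Kb = Kw/Ka = 1.0e-14 / 1.4 x 10^-4 = 7.14e-11.
[OH^-] = sqrt(Kb x [C3H5O3-]) = sqrt(7.14e-11 x 0.1324) = 3.08e-6 M.
pOH = 5.51, so pH = 14.00 - 5.51 = 8.49.

8.49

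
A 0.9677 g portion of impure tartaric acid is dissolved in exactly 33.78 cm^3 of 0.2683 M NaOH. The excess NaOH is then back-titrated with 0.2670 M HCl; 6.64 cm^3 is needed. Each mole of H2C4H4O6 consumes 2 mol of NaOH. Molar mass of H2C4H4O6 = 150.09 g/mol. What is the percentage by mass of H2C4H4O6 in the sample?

Total n(NaOH) added = 0.2683 x 0.03378 = 0.009063 mol.
n(HCl) used = 0.2670 x 0.006640 = 0.001773 mol, which equals the excess n(NaOH).
So n(NaOH) consumed by the sample = 0.009063 - 0.001773 = 0.007290 mol.
n(H2C4H4O6) = 0.007290 / 2 = 0.003645 mol.
mass H2C4H4O6 = 0.003645 x 150.09 = 0.5471 g, so %H2C4H4O6 = 0.5471/0.9677 x 100 = 56.5%.

56.5%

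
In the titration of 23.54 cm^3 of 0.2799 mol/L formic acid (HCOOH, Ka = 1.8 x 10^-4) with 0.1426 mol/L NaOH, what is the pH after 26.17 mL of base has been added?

Initial n(HCOOH) = 0.2799 x 0.02354 = 0.006589 mol.
n(NaOH) added = 0.1426 x 0.02617 = 0.003732 mol, converting that many moles of HCOOH to HCOO-.
Remaining n(HCOOH) = 0.002857 mol; n(HCOO-) = 0.003732 mol.
By Henderson-Hasselbalch, pH = pKa + log([A^-]/[HA]) = 3.74 + log(0.003732/0.002857) = 3.74 + (+0.12) = 3.86.

3.86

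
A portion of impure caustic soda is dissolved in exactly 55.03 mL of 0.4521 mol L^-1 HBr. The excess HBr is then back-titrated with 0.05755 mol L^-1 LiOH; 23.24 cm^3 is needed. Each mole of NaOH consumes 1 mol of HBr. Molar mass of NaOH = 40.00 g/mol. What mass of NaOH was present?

0.942 g

Total n(HBr) added = 0.4521 x 0.05503 = 0.02488 mol.
n(LiOH) used = 0.05755 x 0.02324 = 0.001337 mol, which equals the excess n(HBr).
So n(HBr) consumed by the sample = 0.02488 - 0.001337 = 0.02354 mol.
n(NaOH) = 0.02354 / 1 = 0.02354 mol.
mass = 0.02354 mol x 40.00 g/mol = 0.942 g.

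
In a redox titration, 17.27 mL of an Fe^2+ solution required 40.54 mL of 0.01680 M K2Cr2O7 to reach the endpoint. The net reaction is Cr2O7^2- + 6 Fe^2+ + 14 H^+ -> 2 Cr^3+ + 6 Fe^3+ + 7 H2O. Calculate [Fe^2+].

n(K2Cr2O7) = 0.01680 x 0.04054 = 0.0006811 mol.
From the balanced equation, 1 mol K2Cr2O7 reacts with 6 mol Fe^2+, so n(Fe^2+) = 0.0006811 x 6/1 = 0.004086 mol.
[Fe^2+] = 0.004086 / 0.01727 L = 0.237 M.

0.237 M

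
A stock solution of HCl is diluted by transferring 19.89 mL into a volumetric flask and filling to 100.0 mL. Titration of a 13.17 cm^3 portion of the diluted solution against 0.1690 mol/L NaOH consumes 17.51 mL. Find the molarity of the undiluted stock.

n(NaOH) = 0.1690 x 0.01751 = 0.002959 mol.
n(HCl) in the aliquot = 0.002959 mol.
[diluted HCl] = 0.002959 / 0.01317 = 0.2247 M.
Dilution factor = 100.0/19.89 = 5.028, so [stock] = 0.2247 x 5.028 = 1.13 M.

1.13 M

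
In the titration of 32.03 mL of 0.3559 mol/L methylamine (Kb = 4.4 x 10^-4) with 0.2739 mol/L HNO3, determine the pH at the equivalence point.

n(CH3NH2) = 0.3559 x 0.03203 = 0.01140 mol; V(HNO3) at equivalence = 0.01140/0.2739 = 0.04162 L.
At equivalence the base is fully converted to CH3NH3+; total volume = 0.07365 L, so [CH3NH3+] = 0.01140/0.07365 = 0.1548 M.
Ka(CH3NH3+) = Kw/Kb = 1.0e-14 / 4.4 x 10^-4 = 2.27e-11.
[H^+] = sqrt(Ka x [CH3NH3+]) = sqrt(2.27e-11 x 0.1548) = 1.88e-6 M.
pH = -log(1.88e-6) = 5.73.

5.73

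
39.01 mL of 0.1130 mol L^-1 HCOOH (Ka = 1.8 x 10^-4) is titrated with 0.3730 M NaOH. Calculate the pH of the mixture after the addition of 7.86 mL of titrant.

Initial n(HCOOH) = 0.1130 x 0.03901 = 0.004408 mol.
n(NaOH) added = 0.3730 x 0.007860 = 0.002932 mol, converting that many moles of HCOOH to HCOO-.
Remaining n(HCOOH) = 0.001476 mol; n(HCOO-) = 0.002932 mol.
By Henderson-Hasselbalch, pH = pKa + log([A^-]/[HA]) = 3.74 + log(0.002932/0.001476) = 3.74 + (+0.30) = 4.04.

4.04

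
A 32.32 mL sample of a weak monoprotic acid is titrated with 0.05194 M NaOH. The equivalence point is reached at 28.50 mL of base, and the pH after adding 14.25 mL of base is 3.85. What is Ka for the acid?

14.25 mL is half of the equivalence volume, so this is the half-equivalence point where [HA] = [A^-].
At half-equivalence pH = pKa, so pKa = 3.85.
Ka = 10^(-3.85) = 1.4 x 10^-4.

1.4 x 10^-4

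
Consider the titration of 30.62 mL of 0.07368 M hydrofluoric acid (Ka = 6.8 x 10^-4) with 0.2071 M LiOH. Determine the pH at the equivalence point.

n(HF) = 0.07368 x 0.03062 = 0.002256 mol; V(LiOH) at equivalence = 0.002256/0.2071 = 0.01089 L.
At equivalence all the acid is converted to F-; total volume = 0.03062 + 0.01089 = 0.04151 L, so [F-] = 0.002256/0.04151 = 0.05435 M.
Kb = Kw/Ka = 1.0e-14 / 6.8 x 10^-4 = 1.47e-11.
[OH^-] = sqrt(Kb x [F-]) = sqrt(1.47e-11 x 0.05435) = 8.94e-7 M.
pOH = 6.05, so pH = 14.00 - 6.05 = 7.95.

7.95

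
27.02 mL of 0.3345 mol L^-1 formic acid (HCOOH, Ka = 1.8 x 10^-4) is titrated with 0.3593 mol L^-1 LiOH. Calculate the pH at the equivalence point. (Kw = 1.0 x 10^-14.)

n(HCOOH) = 0.3345 x 0.02702 = 0.009038 mol; V(LiOH) at equivalence = 0.009038/0.3593 = 0.02515 L.
At equivalence all the acid is converted to HCOO-; total volume = 0.02702 + 0.02515 = 0.05217 L, so [HCOO-] = 0.009038/0.05217 = 0.1732 M.
Kb = Kw/Ka = 1.0e-14 / 1.8 x 10^-4 = 5.56e-11.
[OH^-] = sqrt(Kb x [HCOO-]) = sqrt(5.56e-11 x 0.1732) = 3.10e-6 M.
pOH = 5.51, so pH = 14.00 - 5.51 = 8.49.

8.49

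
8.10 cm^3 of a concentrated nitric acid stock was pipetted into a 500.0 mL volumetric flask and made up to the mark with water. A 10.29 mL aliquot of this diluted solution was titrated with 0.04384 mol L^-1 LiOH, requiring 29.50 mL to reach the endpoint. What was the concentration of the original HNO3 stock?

n(LiOH) = 0.04384 x 0.02950 = 0.001293 mol.
n(HNO3) in the aliquot = 0.001293 mol.
[diluted HNO3] = 0.001293 / 0.01029 = 0.1257 M.
Dilution factor = 500.0/8.100 = 61.73, so [stock] = 0.1257 x 61.73 = 7.76 M.

7.76 M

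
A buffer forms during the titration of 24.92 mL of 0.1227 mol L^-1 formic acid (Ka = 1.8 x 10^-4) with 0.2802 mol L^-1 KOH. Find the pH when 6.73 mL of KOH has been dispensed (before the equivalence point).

Initial n(HCOOH) = 0.1227 x 0.02492 = 0.003058 mol.
n(KOH) added = 0.2802 x 0.006730 = 0.001886 mol, converting that many moles of HCOOH to HCOO-.
Remaining n(HCOOH) = 0.001172 mol; n(HCOO-) = 0.001886 mol.
By Henderson-Hasselbalch, pH = pKa + log([A^-]/[HA]) = 3.74 + log(0.001886/0.001172) = 3.74 + (+0.21) = 3.95.

3.95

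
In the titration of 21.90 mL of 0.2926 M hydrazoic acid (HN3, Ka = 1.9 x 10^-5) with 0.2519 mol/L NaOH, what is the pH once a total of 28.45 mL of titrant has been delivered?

12.18

n(acid) = 0.2926 x 0.02190 = 0.006408 mol; n(NaOH) added = 0.2519 x 0.02845 = 0.007167 mol.
Base is in excess by 0.007167 - 0.006408 = 0.0007586 mol in a total volume of 0.05035 L.
[OH^-] = 0.0007586/0.05035 = 0.01507 M, so pOH = 1.82 and pH = 14.00 - 1.82 = 12.18.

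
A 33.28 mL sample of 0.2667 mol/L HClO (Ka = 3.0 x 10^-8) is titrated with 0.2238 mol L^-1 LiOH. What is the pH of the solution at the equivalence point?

10.30

n(HClO) = 0.2667 x 0.03328 = 0.008876 mol; V(LiOH) at equivalence = 0.008876/0.2238 = 0.03966 L.
At equivalence all the acid is converted to ClO-; total volume = 0.03328 + 0.03966 = 0.07294 L, so [ClO-] = 0.008876/0.07294 = 0.1217 M.
Kb = Kw/Ka = 1.0e-14 / 3.0 x 10^-8 = 3.33e-7.
[OH^-] = sqrt(Kb x [ClO-]) = sqrt(3.33e-7 x 0.1217) = 0.000201 M.
pOH = 3.70, so pH = 14.00 - 3.70 = 10.30.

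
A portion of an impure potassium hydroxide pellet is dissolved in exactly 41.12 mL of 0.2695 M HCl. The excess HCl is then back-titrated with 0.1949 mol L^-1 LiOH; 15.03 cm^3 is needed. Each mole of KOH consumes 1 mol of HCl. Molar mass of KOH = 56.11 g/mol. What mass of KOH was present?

0.457 g

Total n(HCl) added = 0.2695 x 0.04112 = 0.01108 mol.
n(LiOH) used = 0.1949 x 0.01503 = 0.002929 mol, which equals the excess n(HCl).
So n(HCl) consumed by the sample = 0.01108 - 0.002929 = 0.008152 mol.
n(KOH) = 0.008152 / 1 = 0.008152 mol.
mass = 0.008152 mol x 56.11 g/mol = 0.457 g.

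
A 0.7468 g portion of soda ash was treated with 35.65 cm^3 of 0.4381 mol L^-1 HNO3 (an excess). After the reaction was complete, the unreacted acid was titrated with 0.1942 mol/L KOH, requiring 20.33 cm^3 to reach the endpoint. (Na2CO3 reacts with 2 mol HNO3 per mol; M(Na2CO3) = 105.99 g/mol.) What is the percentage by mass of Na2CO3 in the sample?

82.8%

Total n(HNO3) added = 0.4381 x 0.03565 = 0.01562 mol.
n(KOH) used = 0.1942 x 0.02033 = 0.003948 mol, which equals the excess n(HNO3).
So n(HNO3) consumed by the sample = 0.01562 - 0.003948 = 0.01167 mol.
n(Na2CO3) = 0.01167 / 2 = 0.005835 mol.
mass Na2CO3 = 0.005835 x 105.99 = 0.6185 g, so %Na2CO3 = 0.6185/0.7468 x 100 = 82.8%.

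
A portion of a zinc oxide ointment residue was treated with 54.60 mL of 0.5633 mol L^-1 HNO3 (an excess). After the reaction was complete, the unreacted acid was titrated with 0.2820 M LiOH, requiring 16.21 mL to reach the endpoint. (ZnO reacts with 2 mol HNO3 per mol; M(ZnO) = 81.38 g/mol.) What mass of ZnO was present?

Total n(HNO3) added = 0.5633 x 0.05460 = 0.03076 mol.
n(LiOH) used = 0.2820 x 0.01621 = 0.004571 mol, which equals the excess n(HNO3).
So n(HNO3) consumed by the sample = 0.03076 - 0.004571 = 0.02618 mol.
n(ZnO) = 0.02618 / 2 = 0.01309 mol.
mass = 0.01309 mol x 81.38 g/mol = 1.07 g.

1.07 g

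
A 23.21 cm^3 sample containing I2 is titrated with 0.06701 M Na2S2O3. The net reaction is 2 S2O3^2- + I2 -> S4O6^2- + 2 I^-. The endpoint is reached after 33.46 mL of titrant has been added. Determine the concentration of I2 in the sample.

0.0483 M

n(Na2S2O3) = 0.06701 x 0.03346 = 0.002242 mol.
From the balanced equation, 2 mol Na2S2O3 reacts with 1 mol I2, so n(I2) = 0.002242 x 1/2 = 0.001121 mol.
[I2] = 0.001121 / 0.02321 L = 0.0483 M.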